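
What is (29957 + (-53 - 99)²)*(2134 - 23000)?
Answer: -1107170826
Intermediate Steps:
(29957 + (-53 - 99)²)*(2134 - 23000) = (29957 + (-152)²)*(-20866) = (29957 + 23104)*(-20866) = 53061*(-20866) = -1107170826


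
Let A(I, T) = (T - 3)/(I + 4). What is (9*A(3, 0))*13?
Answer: -351/7 ≈ -50.143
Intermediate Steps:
A(I, T) = (-3 + T)/(4 + I)
(9*A(3, 0))*13 = (9*((-3 + 0)/(4 + 3)))*13 = (9*(-3/7))*13 = -27/7*13 = -351/7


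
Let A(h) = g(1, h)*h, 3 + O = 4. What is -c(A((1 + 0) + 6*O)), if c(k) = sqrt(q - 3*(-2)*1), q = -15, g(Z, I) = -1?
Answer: -3*I ≈ -3.0*I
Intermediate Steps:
O = 1 (O = -3 + 4 = 1)
A(h) = -h
c(k) = 3*I (c(k) = sqrt(-15 - 3*(-2)*1) = sqrt(-15 + 6*1) = sqrt(-15 + 6) = sqrt(-9) = 3*I)
-c(A((1 + 0) + 6*O)) = -3*I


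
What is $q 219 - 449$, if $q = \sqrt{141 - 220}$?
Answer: $-449 + 219 i \sqrt{79} \approx -449.0 + 1946.5 i$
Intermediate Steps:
$q = i \sqrt{79}$ ($q = \sqrt{-79} = i \sqrt{79} \approx 8.8882 i$)
$q 219 - 449 = i \sqrt{79} \cdot 219 - 449 = 219 i \sqrt{79} - 449 = -449 + 219 i \sqrt{79}$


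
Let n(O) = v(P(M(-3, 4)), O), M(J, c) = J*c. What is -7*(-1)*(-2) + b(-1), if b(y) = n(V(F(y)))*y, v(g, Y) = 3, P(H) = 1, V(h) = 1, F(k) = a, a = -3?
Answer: -17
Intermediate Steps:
F(k) = -3
n(O) = 3
b(y) = 3*y
-7*(-1)*(-2) + b(-1) = -7*(-1)*(-2) + 3*(-1) = 7*(-2) - 3 = -14 - 3 = -17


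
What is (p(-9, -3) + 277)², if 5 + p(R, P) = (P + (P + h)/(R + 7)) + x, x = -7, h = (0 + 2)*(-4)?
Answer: 286225/4 ≈ 71556.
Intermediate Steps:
h = -8 (h = 2*(-4) = -8)
p(R, P) = -12 + P + (-8 + P)/(7 + R) (p(R, P) = -5 + ((P + (P - 8)/(R + 7)) - 7) = -5 + ((P + (-8 + P)/(7 + R)) - 7) = -5 + (-7 + P + (-8 + P)/(7 + R)) = -12 + P + (-8 + P)/(7 + R))
(p(-9, -3) + 277)² = ((-92 - 12*(-9) + 8*(-3) - 3*(-9))/(7 - 9) + 277)² = ((-92 + 108 - 24 + 27)/(-2) + 277)² = (-½*19 + 277)² = (-19/2 + 277)² = (535/2)² = 286225/4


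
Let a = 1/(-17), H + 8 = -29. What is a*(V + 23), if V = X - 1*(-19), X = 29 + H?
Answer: -2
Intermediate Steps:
H = -37 (H = -8 - 29 = -37)
X = -8 (X = 29 - 37 = -8)
a = -1/17 ≈ -0.058824
V = 11 (V = -8 - 1*(-19) = -8 + 19 = 11)
a*(V + 23) = -(11 + 23)/17 = -1/17*34 = -2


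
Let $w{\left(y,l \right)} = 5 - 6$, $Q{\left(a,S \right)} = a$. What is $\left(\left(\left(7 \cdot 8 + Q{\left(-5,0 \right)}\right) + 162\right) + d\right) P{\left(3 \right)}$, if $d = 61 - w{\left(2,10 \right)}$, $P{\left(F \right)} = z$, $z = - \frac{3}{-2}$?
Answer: $\frac{825}{2} \approx 412.5$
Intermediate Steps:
$w{\left(y,l \right)} = -1$ ($w{\left(y,l \right)} = 5 - 6 = -1$)
$z = \frac{3}{2}$ ($z = \left(-3\right) \left(- \frac{1}{2}\right) = \frac{3}{2} \approx 1.5$)
$P{\left(F \right)} = \frac{3}{2}$
$d = 62$ ($d = 61 - -1 = 61 + 1 = 62$)
$\left(\left(\left(7 \cdot 8 + Q{\left(-5,0 \right)}\right) + 162\right) + d\right) P{\left(3 \right)} = \left(\left(\left(7 \cdot 8 - 5\right) + 162\right) + 62\right) \frac{3}{2} = \left(\left(\left(56 - 5\right) + 162\right) + 62\right) \frac{3}{2} = \left(\left(51 + 162\right) + 62\right) \frac{3}{2} = \left(213 + 62\right) \frac{3}{2} = 275 \cdot \frac{3}{2} = \frac{825}{2}$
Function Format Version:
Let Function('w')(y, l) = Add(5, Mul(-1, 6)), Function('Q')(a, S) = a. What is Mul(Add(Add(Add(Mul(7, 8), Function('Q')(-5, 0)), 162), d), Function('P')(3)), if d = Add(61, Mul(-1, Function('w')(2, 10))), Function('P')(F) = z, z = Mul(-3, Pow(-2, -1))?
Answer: Rational(825, 2) ≈ 412.50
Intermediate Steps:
Function('w')(y, l) = -1 (Function('w')(y, l) = Add(5, -6) = -1)
z = Rational(3, 2) (z = Mul(-3, Rational(-1, 2)) = Rational(3, 2) ≈ 1.5000)
Function('P')(F) = Rational(3, 2)
d = 62 (d = Add(61, Mul(-1, -1)) = Add(61, 1) = 62)
Mul(Add(Add(Add(Mul(7, 8), Function('Q')(-5, 0)), 162), d), Function('P')(3)) = Mul(Add(Add(Add(Mul(7, 8), -5), 162), 62), Rational(3, 2)) = Mul(Add(Add(Add(56, -5), 162), 62), Rational(3, 2)) = Mul(Add(Add(51, 162), 62), Rational(3, 2)) = Mul(Add(213, 62), Rational(3, 2)) = Mul(275, Rational(3, 2)) = Rational(825, 2)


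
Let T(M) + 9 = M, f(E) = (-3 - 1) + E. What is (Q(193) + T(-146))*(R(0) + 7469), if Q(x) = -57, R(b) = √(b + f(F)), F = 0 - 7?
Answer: -1583428 - 212*I*√11 ≈ -1.5834e+6 - 703.12*I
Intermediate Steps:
F = -7
f(E) = -4 + E
T(M) = -9 + M
R(b) = √(-11 + b) (R(b) = √(b + (-4 - 7)) = √(b - 11) = √(-11 + b))
(Q(193) + T(-146))*(R(0) + 7469) = (-57 + (-9 - 146))*(√(-11 + 0) + 7469) = (-57 - 155)*(√(-11) + 7469) = -212*(I*√11 + 7469) = -212*(7469 + I*√11) = -1583428 - 212*I*√11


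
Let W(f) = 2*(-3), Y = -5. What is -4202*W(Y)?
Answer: 25212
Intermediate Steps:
W(f) = -6
-4202*W(Y) = -4202*(-6) = 25212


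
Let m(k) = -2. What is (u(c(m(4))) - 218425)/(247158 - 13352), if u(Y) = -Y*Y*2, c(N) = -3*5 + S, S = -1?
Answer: -218937/233806 ≈ -0.93640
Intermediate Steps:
c(N) = -16 (c(N) = -3*5 - 1 = -15 - 1 = -16)
u(Y) = -2*Y² (u(Y) = -Y²*2 = -2*Y²)
(u(c(m(4))) - 218425)/(247158 - 13352) = (-2*(-16)² - 218425)/(247158 - 13352) = (-2*256 - 218425)/233806 = (-512 - 218425)*(1/233806) = -218937*1/233806 = -218937/233806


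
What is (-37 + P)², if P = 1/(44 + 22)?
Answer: 5958481/4356 ≈ 1367.9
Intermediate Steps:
P = 1/66 ≈ 0.015152
(-37 + P)² = (-37 + 1/66)² = (-2441/66)² = 5958481/4356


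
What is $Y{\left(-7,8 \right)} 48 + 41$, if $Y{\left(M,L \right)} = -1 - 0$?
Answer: $-7$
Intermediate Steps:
$Y{\left(M,L \right)} = -1$ ($Y{\left(M,L \right)} = -1 + 0 = -1$)
$Y{\left(-7,8 \right)} 48 + 41 = \left(-1\right) 48 + 41 = -48 + 41 = -7$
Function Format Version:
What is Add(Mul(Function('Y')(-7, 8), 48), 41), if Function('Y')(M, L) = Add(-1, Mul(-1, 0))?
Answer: -7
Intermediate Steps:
Function('Y')(M, L) = -1 (Function('Y')(M, L) = Add(-1, 0) = -1)
Add(Mul(Function('Y')(-7, 8), 48), 41) = Add(Mul(-1, 48), 41) = Add(-48, 41) = -7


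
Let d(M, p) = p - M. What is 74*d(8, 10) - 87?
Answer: 61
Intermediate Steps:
74*d(8, 10) - 87 = 74*(10 - 1*8) - 87 = 74*(10 - 8) - 87 = 74*2 - 87 = 148 - 87 = 61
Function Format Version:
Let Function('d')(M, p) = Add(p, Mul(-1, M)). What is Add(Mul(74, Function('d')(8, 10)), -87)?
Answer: 61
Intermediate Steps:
Add(Mul(74, Function('d')(8, 10)), -87) = Add(Mul(74, Add(10, Mul(-1, 8))), -87) = Add(Mul(74, Add(10, -8)), -87) = Add(Mul(74, 2), -87) = Add(148, -87) = 61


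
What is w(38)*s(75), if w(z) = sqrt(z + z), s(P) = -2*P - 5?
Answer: -310*sqrt(19) ≈ -1351.3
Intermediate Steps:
s(P) = -5 - 2*P
w(z) = sqrt(2)*sqrt(z) (w(z) = sqrt(2*z) = sqrt(2)*sqrt(z))
w(38)*s(75) = (sqrt(2)*sqrt(38))*(-5 - 2*75) = (2*sqrt(19))*(-5 - 150) = (2*sqrt(19))*(-155) = -310*sqrt(19)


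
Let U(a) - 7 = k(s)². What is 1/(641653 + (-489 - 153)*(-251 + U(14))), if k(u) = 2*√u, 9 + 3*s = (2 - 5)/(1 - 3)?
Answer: 1/804721 ≈ 1.2427e-6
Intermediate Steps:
s = -5/2 (s = -3 + ((2 - 5)/(1 - 3))/3 = -3 + (-3/(-2))/3 = -3 + (-3*(-½))/3 = -3 + (⅓)*(3/2) = -3 + ½ = -5/2 ≈ -2.5000)
U(a) = -3 (U(a) = 7 + (2*√(-5/2))² = 7 + (2*(I*√10/2))² = 7 + (I*√10)² = 7 - 10 = -3)
1/(641653 + (-489 - 153)*(-251 + U(14))) = 1/(641653 + (-489 - 153)*(-251 - 3)) = 1/(641653 - 642*(-254)) = 1/(641653 + 163068) = 1/804721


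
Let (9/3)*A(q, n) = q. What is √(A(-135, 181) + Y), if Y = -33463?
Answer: 2*I*√8377 ≈ 183.05*I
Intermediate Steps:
A(q, n) = q/3
√(A(-135, 181) + Y) = √((⅓)*(-135) - 33463) = √(-45 - 33463) = √(-33508) = 2*I*√8377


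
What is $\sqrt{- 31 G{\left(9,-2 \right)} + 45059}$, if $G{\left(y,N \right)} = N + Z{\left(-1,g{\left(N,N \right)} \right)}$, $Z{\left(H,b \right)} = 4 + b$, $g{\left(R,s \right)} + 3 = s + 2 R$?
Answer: $14 \sqrt{231} \approx 212.78$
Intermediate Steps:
$g{\left(R,s \right)} = -3 + s + 2 R$ ($g{\left(R,s \right)} = -3 + \left(s + 2 R\right) = -3 + s + 2 R$)
$G{\left(y,N \right)} = 1 + 4 N$ ($G{\left(y,N \right)} = N + \left(4 + \left(-3 + N + 2 N\right)\right) = N + \left(4 + \left(-3 + 3 N\right)\right) = N + \left(1 + 3 N\right) = 1 + 4 N$)
$\sqrt{- 31 G{\left(9,-2 \right)} + 45059} = \sqrt{- 31 \left(1 + 4 \left(-2\right)\right) + 45059} = \sqrt{- 31 \left(1 - 8\right) + 45059} = \sqrt{\left(-31\right) \left(-7\right) + 45059} = \sqrt{217 + 45059} = \sqrt{45276} = 14 \sqrt{231}$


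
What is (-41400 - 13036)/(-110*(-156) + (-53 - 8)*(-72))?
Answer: -13609/5388 ≈ -2.5258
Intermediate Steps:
(-41400 - 13036)/(-110*(-156) + (-53 - 8)*(-72)) = -54436/(17160 - 61*(-72)) = -54436/(17160 + 4392) = -54436/21552 = -54436*1/21552 = -13609/5388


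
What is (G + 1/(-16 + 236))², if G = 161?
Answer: 1254647241/48400 ≈ 25922.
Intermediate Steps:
(G + 1/(-16 + 236))² = (161 + 1/(-16 + 236))² = (161 + 1/220)² = (35421/220)² = 1254647241/48400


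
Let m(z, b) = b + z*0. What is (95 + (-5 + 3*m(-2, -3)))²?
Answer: 6561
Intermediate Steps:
m(z, b) = b (m(z, b) = b + 0 = b)
(95 + (-5 + 3*m(-2, -3)))² = (95 + (-5 + 3*(-3)))² = (95 + (-5 - 9))² = (95 - 14)² = 81² = 6561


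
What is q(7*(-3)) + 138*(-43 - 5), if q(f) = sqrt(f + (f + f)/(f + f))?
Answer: -6624 + 2*I*sqrt(5) ≈ -6624.0 + 4.4721*I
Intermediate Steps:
q(f) = sqrt(1 + f) (q(f) = sqrt(f + (2*f)/((2*f))) = sqrt(f + (2*f)*(1/(2*f))) = sqrt(f + 1) = sqrt(1 + f))
q(7*(-3)) + 138*(-43 - 5) = sqrt(1 + 7*(-3)) + 138*(-43 - 5) = sqrt(1 - 21) + 138*(-48) = sqrt(-20) - 6624 = 2*I*sqrt(5) - 6624 = -6624 + 2*I*sqrt(5)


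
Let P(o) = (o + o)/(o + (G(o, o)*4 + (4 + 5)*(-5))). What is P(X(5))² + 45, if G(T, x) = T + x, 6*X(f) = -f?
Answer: 178609/3969 ≈ 45.001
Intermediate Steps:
X(f) = -f/6 (X(f) = (-f)/6 = -f/6)
P(o) = 2*o/(-45 + 9*o) (P(o) = (o + o)/(o + ((o + o)*4 + (4 + 5)*(-5))) = (2*o)/(o + ((2*o)*4 + 9*(-5))) = (2*o)/(o + (8*o - 45)) = (2*o)/(o + (-45 + 8*o)) = (2*o)/(-45 + 9*o) = 2*o/(-45 + 9*o))
P(X(5))² + 45 = (2*(-⅙*5)/(9*(-5 - ⅙*5)))² + 45 = ((2/9)*(-⅚)/(-5 - ⅚))² + 45 = ((2/9)*(-⅚)/(-35/6))² + 45 = ((2/9)*(-⅚)*(-6/35))² + 45 = (2/63)² + 45 = 4/3969 + 45 = 178609/3969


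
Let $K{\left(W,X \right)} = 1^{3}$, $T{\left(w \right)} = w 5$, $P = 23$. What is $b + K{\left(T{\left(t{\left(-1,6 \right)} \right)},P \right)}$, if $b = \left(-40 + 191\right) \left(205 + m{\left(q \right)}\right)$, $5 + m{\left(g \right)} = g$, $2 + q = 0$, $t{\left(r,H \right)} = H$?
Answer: $29899$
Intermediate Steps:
$q = -2$ ($q = -2 + 0 = -2$)
$m{\left(g \right)} = -5 + g$
$T{\left(w \right)} = 5 w$
$K{\left(W,X \right)} = 1$
$b = 29898$ ($b = \left(-40 + 191\right) \left(205 - 7\right) = 151 \left(205 - 7\right) = 151 \cdot 198 = 29898$)
$b + K{\left(T{\left(t{\left(-1,6 \right)} \right)},P \right)} = 29898 + 1 = 29899$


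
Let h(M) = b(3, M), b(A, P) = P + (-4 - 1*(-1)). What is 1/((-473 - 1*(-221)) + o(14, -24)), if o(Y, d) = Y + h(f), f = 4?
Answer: -1/237 ≈ -0.0042194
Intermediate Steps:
b(A, P) = -3 + P (b(A, P) = P + (-4 + 1) = P - 3 = -3 + P)
h(M) = -3 + M
o(Y, d) = 1 + Y (o(Y, d) = Y + (-3 + 4) = Y + 1 = 1 + Y)
1/((-473 - 1*(-221)) + o(14, -24)) = 1/((-473 - 1*(-221)) + (1 + 14)) = 1/((-473 + 221) + 15) = 1/(-252 + 15) = 1/(-237) = -1/237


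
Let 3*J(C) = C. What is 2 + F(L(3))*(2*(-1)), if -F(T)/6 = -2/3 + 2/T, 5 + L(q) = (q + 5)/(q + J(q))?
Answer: -14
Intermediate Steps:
J(C) = C/3
L(q) = -5 + 3*(5 + q)/(4*q) (L(q) = -5 + (q + 5)/(q + q/3) = -5 + (5 + q)/((4*q/3)) = -5 + (5 + q)*(3/(4*q)) = -5 + 3*(5 + q)/(4*q))
F(T) = 4 - 12/T (F(T) = -6*(-2/3 + 2/T) = -6*(-2*⅓ + 2/T) = -6*(-⅔ + 2/T) = 4 - 12/T)
2 + F(L(3))*(2*(-1)) = 2 + (4 - 12*12/(15 - 17*3))*(2*(-1)) = 2 + (4 - 12*12/(15 - 51))*(-2) = 2 + (4 - 12/((¼)*(⅓)*(-36)))*(-2) = 2 + (4 - 12/(-3))*(-2) = 2 + (4 - 12*(-⅓))*(-2) = 2 + (4 + 4)*(-2) = 2 + 8*(-2) = 2 - 16 = -14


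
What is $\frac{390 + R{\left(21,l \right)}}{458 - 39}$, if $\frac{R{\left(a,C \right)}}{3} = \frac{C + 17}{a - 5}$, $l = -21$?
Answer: $\frac{1557}{1676} \approx 0.929$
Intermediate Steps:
$R{\left(a,C \right)} = \frac{3 \left(17 + C\right)}{-5 + a}$ ($R{\left(a,C \right)} = 3 \frac{C + 17}{a - 5} = 3 \frac{17 + C}{-5 + a} = \frac{3 \left(17 + C\right)}{-5 + a}$)
$\frac{390 + R{\left(21,l \right)}}{458 - 39} = \frac{390 + \frac{3 \left(17 - 21\right)}{-5 + 21}}{458 - 39} = \frac{390 + 3 \cdot \frac{1}{16} \left(-4\right)}{419} = \left(390 + 3 \cdot \frac{1}{16} \left(-4\right)\right) \frac{1}{419} = \left(390 - \frac{3}{4}\right) \frac{1}{419} = \frac{1557}{4} \cdot \frac{1}{419} = \frac{1557}{1676}$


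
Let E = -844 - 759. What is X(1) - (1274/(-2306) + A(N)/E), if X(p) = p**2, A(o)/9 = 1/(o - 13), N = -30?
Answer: 123372533/79475137 ≈ 1.5523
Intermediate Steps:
A(o) = 9/(-13 + o) (A(o) = 9/(o - 13) = 9/(-13 + o))
E = -1603
X(1) - (1274/(-2306) + A(N)/E) = 1**2 - (1274/(-2306) + (9/(-13 - 30))/(-1603)) = 1 - (1274*(-1/2306) + (9/(-43))*(-1/1603)) = 1 - (-637/1153 + (9*(-1/43))*(-1/1603)) = 1 - (-637/1153 - 9/43*(-1/1603)) = 1 - (-637/1153 + 9/68929) = 1 - 1*(-43897396/79475137) = 1 + 43897396/79475137 = 123372533/79475137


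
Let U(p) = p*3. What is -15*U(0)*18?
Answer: 0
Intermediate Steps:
U(p) = 3*p
-15*U(0)*18 = -45*0*18 = -15*0*18 = 0*18 = 0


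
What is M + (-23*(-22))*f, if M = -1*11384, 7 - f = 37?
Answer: -26564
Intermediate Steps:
f = -30 (f = 7 - 1*37 = 7 - 37 = -30)
M = -11384
M + (-23*(-22))*f = -11384 - 23*(-22)*(-30) = -11384 + 506*(-30) = -11384 - 15180 = -26564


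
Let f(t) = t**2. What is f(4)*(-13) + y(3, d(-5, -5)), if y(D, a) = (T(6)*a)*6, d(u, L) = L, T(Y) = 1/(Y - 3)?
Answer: -218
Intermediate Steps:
T(Y) = 1/(-3 + Y)
y(D, a) = 2*a (y(D, a) = (a/(-3 + 6))*6 = (a/3)*6 = 2*a)
f(4)*(-13) + y(3, d(-5, -5)) = 4**2*(-13) + 2*(-5) = 16*(-13) - 10 = -208 - 10 = -218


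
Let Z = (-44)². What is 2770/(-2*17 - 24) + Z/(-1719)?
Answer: -2436959/49851 ≈ -48.885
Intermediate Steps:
Z = 1936
2770/(-2*17 - 24) + Z/(-1719) = 2770/(-2*17 - 24) + 1936/(-1719) = 2770/(-34 - 24) + 1936*(-1/1719) = 2770/(-58) - 1936/1719 = 2770*(-1/58) - 1936/1719 = -1385/29 - 1936/1719 = -2436959/49851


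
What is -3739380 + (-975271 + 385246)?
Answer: -4329405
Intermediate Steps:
-3739380 + (-975271 + 385246) = -3739380 - 590025 = -4329405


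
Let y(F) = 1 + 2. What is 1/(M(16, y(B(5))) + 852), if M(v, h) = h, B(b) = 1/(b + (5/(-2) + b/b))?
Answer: 1/855 ≈ 0.0011696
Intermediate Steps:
B(b) = 1/(-3/2 + b) (B(b) = 1/(b + (5*(-1/2) + 1)) = 1/(b + (-5/2 + 1)) = 1/(b - 3/2) = 1/(-3/2 + b))
y(F) = 3
1/(M(16, y(B(5))) + 852) = 1/(3 + 852) = 1/855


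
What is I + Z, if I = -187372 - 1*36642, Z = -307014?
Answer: -531028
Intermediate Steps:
I = -224014 (I = -187372 - 36642 = -224014)
I + Z = -224014 - 307014 = -531028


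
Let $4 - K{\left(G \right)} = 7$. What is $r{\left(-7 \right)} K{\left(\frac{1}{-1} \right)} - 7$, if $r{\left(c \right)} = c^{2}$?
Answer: $-154$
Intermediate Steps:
$K{\left(G \right)} = -3$ ($K{\left(G \right)} = 4 - 7 = -3$)
$r{\left(-7 \right)} K{\left(\frac{1}{-1} \right)} - 7 = \left(-7\right)^{2} \left(-3\right) - 7 = 49 \left(-3\right) - 7 = -147 - 7 = -154$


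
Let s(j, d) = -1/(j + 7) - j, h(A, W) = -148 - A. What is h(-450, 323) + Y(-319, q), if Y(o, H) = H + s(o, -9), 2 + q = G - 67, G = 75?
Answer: 195625/312 ≈ 627.00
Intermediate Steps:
q = 6 (q = -2 + (75 - 67) = -2 + 8 = 6)
s(j, d) = -j - 1/(7 + j) (s(j, d) = -1/(7 + j) - j = -j - 1/(7 + j))
Y(o, H) = H + (-1 - o² - 7*o)/(7 + o)
h(-450, 323) + Y(-319, q) = (-148 - 1*(-450)) + (-1 - 1*(-319)² - 7*(-319) + 6*(7 - 319))/(7 - 319) = (-148 + 450) + (-1 - 1*101761 + 2233 + 6*(-312))/(-312) = 302 - (-1 - 101761 + 2233 - 1872)/312 = 302 - 1/312*(-101401) = 302 + 101401/312 = 195625/312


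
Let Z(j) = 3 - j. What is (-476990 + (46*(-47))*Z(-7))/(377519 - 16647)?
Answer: -249305/180436 ≈ -1.3817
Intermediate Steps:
(-476990 + (46*(-47))*Z(-7))/(377519 - 16647) = (-476990 + (46*(-47))*(3 - 1*(-7)))/(377519 - 16647) = (-476990 - 2162*(3 + 7))/360872 = (-476990 - 2162*10)*(1/360872) = (-476990 - 21620)*(1/360872) = -498610*1/360872 = -249305/180436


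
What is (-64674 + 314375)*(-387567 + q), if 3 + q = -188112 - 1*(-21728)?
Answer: -138322867754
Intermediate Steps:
q = -166387 (q = -3 + (-188112 - 1*(-21728)) = -3 + (-188112 + 21728) = -3 - 166384 = -166387)
(-64674 + 314375)*(-387567 + q) = (-64674 + 314375)*(-387567 - 166387) = 249701*(-553954) = -138322867754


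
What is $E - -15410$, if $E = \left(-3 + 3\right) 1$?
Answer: $15410$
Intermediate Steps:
$E = 0$ ($E = 0 \cdot 1 = 0$)
$E - -15410 = 0 - -15410 = 0 + 15410 = 15410$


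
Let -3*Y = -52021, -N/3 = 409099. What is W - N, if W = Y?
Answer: 3733912/3 ≈ 1.2446e+6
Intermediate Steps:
N = -1227297 (N = -3*409099 = -1227297)
Y = 52021/3 (Y = -⅓*(-52021) = 52021/3 ≈ 17340.)
W = 52021/3 ≈ 17340.
W - N = 52021/3 - 1*(-1227297) = 52021/3 + 1227297 = 3733912/3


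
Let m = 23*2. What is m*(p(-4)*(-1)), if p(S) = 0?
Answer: 0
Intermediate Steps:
m = 46
m*(p(-4)*(-1)) = 46*(0*(-1)) = 46*0 = 0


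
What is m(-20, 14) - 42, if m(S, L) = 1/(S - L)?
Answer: -1429/34 ≈ -42.029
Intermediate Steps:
m(-20, 14) - 42 = -1/(14 - 1*(-20)) - 42 = -1/(14 + 20) - 42 = -1/34 - 42 = -1429/34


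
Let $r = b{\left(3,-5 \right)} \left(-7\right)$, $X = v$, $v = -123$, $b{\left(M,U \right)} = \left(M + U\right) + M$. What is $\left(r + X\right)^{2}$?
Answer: $16900$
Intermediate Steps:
$b{\left(M,U \right)} = U + 2 M$
$X = -123$
$r = -7$ ($r = \left(-5 + 2 \cdot 3\right) \left(-7\right) = \left(-5 + 6\right) \left(-7\right) = 1 \left(-7\right) = -7$)
$\left(r + X\right)^{2} = \left(-7 - 123\right)^{2} = \left(-130\right)^{2} = 16900$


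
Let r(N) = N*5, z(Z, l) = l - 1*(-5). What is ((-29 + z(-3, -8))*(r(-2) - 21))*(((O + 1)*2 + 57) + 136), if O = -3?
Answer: 187488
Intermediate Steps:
z(Z, l) = 5 + l (z(Z, l) = l + 5 = 5 + l)
r(N) = 5*N
((-29 + z(-3, -8))*(r(-2) - 21))*(((O + 1)*2 + 57) + 136) = ((-29 + (5 - 8))*(5*(-2) - 21))*(((-3 + 1)*2 + 57) + 136) = ((-29 - 3)*(-10 - 21))*((-2*2 + 57) + 136) = (-32*(-31))*((-4 + 57) + 136) = 992*(53 + 136) = 992*189 = 187488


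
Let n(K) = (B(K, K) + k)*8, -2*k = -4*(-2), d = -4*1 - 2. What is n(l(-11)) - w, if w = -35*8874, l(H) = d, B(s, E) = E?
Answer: 310510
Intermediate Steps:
d = -6 (d = -4 - 2 = -6)
k = -4 (k = -(-2)*(-2) = -½*8 = -4)
l(H) = -6
n(K) = -32 + 8*K (n(K) = (K - 4)*8 = (-4 + K)*8 = -32 + 8*K)
w = -310590
n(l(-11)) - w = (-32 + 8*(-6)) - 1*(-310590) = (-32 - 48) + 310590 = -80 + 310590 = 310510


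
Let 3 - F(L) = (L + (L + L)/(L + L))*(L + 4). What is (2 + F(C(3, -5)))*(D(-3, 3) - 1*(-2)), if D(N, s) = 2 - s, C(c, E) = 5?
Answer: -49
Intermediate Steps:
F(L) = 3 - (1 + L)*(4 + L) (F(L) = 3 - (L + (L + L)/(L + L))*(L + 4) = 3 - (L + (2*L)/((2*L)))*(4 + L) = 3 - (L + (2*L)*(1/(2*L)))*(4 + L) = 3 - (L + 1)*(4 + L) = 3 - (1 + L)*(4 + L))
(2 + F(C(3, -5)))*(D(-3, 3) - 1*(-2)) = (2 + (-1 - 1*5**2 - 5*5))*((2 - 1*3) - 1*(-2)) = (2 + (-1 - 1*25 - 25))*((2 - 3) + 2) = (2 + (-1 - 25 - 25))*(-1 + 2) = (2 - 51)*1 = -49*1 = -49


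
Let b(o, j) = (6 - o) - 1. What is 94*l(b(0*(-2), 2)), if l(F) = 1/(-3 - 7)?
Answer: -47/5 ≈ -9.4000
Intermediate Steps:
b(o, j) = 5 - o
l(F) = -⅒ (l(F) = 1/(-10) = -⅒)
94*l(b(0*(-2), 2)) = 94*(-⅒) = -47/5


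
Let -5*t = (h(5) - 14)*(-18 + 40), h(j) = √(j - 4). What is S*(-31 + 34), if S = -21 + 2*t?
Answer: 1401/5 ≈ 280.20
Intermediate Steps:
h(j) = √(-4 + j)
t = 286/5 (t = -(√(-4 + 5) - 14)*(-18 + 40)/5 = -(√1 - 14)*22/5 = -(1 - 14)*22/5 = -(-13)*22/5 = -⅕*(-286) = 286/5 ≈ 57.200)
S = 467/5 (S = -21 + 2*(286/5) = -21 + 572/5 = 467/5 ≈ 93.400)
S*(-31 + 34) = 467*(-31 + 34)/5 = (467/5)*3 = 1401/5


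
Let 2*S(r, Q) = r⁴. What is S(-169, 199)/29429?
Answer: 815730721/58858 ≈ 13859.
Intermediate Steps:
S(r, Q) = r⁴/2
S(-169, 199)/29429 = ((½)*(-169)⁴)/29429 = ((½)*815730721)*(1/29429) = (815730721/2)*(1/29429) = 815730721/58858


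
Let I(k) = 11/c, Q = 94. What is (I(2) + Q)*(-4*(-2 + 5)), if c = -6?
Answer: -1106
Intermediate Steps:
I(k) = -11/6 (I(k) = 11/(-6) = 11*(-⅙) = -11/6)
(I(2) + Q)*(-4*(-2 + 5)) = (-11/6 + 94)*(-4*(-2 + 5)) = 553*(-4*3)/6 = (553/6)*(-12) = -1106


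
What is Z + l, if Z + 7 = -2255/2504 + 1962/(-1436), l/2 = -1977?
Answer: -3562723253/898936 ≈ -3963.3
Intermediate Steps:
l = -3954 (l = 2*(-1977) = -3954)
Z = -8330309/898936 (Z = -7 + (-2255/2504 + 1962/(-1436)) = -7 + (-2255*1/2504 + 1962*(-1/1436)) = -7 + (-2255/2504 - 981/718) = -7 - 2037757/898936 = -8330309/898936 ≈ -9.2669)
Z + l = -8330309/898936 - 3954 = -3562723253/898936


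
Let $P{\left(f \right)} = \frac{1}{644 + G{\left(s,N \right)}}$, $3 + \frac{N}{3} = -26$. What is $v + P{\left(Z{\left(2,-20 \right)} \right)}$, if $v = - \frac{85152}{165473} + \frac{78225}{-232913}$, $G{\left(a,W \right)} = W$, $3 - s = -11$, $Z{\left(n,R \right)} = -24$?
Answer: $- \frac{18218322380108}{21467232756893} \approx -0.84866$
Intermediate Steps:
$N = -87$ ($N = -9 + 3 \left(-26\right) = -9 - 78 = -87$)
$s = 14$ ($s = 3 - -11 = 3 + 11 = 14$)
$P{\left(f \right)} = \frac{1}{557}$ ($P{\left(f \right)} = \frac{1}{644 - 87} = \frac{1}{557}$)
$v = - \frac{32777133201}{38540812849}$ ($v = \left(-85152\right) \frac{1}{165473} + 78225 \left(- \frac{1}{232913}\right) = - \frac{85152}{165473} - \frac{78225}{232913} = - \frac{32777133201}{38540812849} \approx -0.85045$)
$v + P{\left(Z{\left(2,-20 \right)} \right)} = - \frac{32777133201}{38540812849} + \frac{1}{557} = - \frac{18218322380108}{21467232756893}$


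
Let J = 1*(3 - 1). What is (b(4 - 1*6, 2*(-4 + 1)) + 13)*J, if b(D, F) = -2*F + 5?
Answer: 60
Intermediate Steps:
b(D, F) = 5 - 2*F
J = 2 (J = 1*2 = 2)
(b(4 - 1*6, 2*(-4 + 1)) + 13)*J = ((5 - 4*(-4 + 1)) + 13)*2 = ((5 - 4*(-3)) + 13)*2 = ((5 - 2*(-6)) + 13)*2 = ((5 + 12) + 13)*2 = (17 + 13)*2 = 30*2 = 60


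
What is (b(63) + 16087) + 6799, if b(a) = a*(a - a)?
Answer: 22886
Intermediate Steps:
b(a) = 0 (b(a) = a*0 = 0)
(b(63) + 16087) + 6799 = (0 + 16087) + 6799 = 16087 + 6799 = 22886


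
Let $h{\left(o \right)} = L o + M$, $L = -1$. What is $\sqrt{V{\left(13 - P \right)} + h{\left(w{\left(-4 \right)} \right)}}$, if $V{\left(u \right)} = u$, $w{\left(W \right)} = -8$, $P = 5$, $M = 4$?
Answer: $2 \sqrt{5} \approx 4.4721$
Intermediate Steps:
$h{\left(o \right)} = 4 - o$ ($h{\left(o \right)} = - o + 4 = 4 - o$)
$\sqrt{V{\left(13 - P \right)} + h{\left(w{\left(-4 \right)} \right)}} = \sqrt{\left(13 - 5\right) + \left(4 - -8\right)} = \sqrt{\left(13 - 5\right) + \left(4 + 8\right)} = \sqrt{8 + 12} = \sqrt{20} = 2 \sqrt{5}$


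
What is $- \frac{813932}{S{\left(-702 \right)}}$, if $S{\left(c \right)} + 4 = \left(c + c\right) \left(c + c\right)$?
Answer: $- \frac{203483}{492803} \approx -0.41291$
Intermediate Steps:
$S{\left(c \right)} = -4 + 4 c^{2}$ ($S{\left(c \right)} = -4 + \left(c + c\right) \left(c + c\right) = -4 + 2 c 2 c = -4 + 4 c^{2}$)
$- \frac{813932}{S{\left(-702 \right)}} = - \frac{813932}{-4 + 4 \left(-702\right)^{2}} = - \frac{813932}{-4 + 4 \cdot 492804} = - \frac{813932}{-4 + 1971216} = - \frac{813932}{1971212} = \left(-813932\right) \frac{1}{1971212} = - \frac{203483}{492803}$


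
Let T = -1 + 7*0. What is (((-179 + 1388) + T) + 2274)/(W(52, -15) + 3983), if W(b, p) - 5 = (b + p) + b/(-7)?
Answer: 24374/28123 ≈ 0.86669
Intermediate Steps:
T = -1 (T = -1 + 0 = -1)
W(b, p) = 5 + p + 6*b/7 (W(b, p) = 5 + ((b + p) + b/(-7)) = 5 + ((b + p) + b*(-⅐)) = 5 + ((b + p) - b/7) = 5 + (p + 6*b/7) = 5 + p + 6*b/7)
(((-179 + 1388) + T) + 2274)/(W(52, -15) + 3983) = (((-179 + 1388) - 1) + 2274)/((5 - 15 + (6/7)*52) + 3983) = ((1209 - 1) + 2274)/((5 - 15 + 312/7) + 3983) = (1208 + 2274)/(242/7 + 3983) = 3482/(28123/7) = 3482*(7/28123) = 24374/28123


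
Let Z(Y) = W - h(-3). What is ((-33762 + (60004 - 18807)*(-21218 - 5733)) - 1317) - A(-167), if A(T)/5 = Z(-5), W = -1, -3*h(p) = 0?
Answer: -1110335421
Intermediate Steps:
h(p) = 0 (h(p) = -1/3*0 = 0)
Z(Y) = -1 (Z(Y) = -1 - 1*0 = -1 + 0 = -1)
A(T) = -5 (A(T) = 5*(-1) = -5)
((-33762 + (60004 - 18807)*(-21218 - 5733)) - 1317) - A(-167) = ((-33762 + (60004 - 18807)*(-21218 - 5733)) - 1317) - 1*(-5) = ((-33762 + 41197*(-26951)) - 1317) + 5 = ((-33762 - 1110300347) - 1317) + 5 = (-1110334109 - 1317) + 5 = -1110335426 + 5 = -1110335421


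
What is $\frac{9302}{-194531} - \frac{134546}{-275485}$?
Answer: $\frac{1388870968}{3152374855} \approx 0.44058$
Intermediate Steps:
$\frac{9302}{-194531} - \frac{134546}{-275485} = 9302 \left(- \frac{1}{194531}\right) - - \frac{134546}{275485} = - \frac{9302}{194531} + \frac{134546}{275485} = \frac{1388870968}{3152374855}$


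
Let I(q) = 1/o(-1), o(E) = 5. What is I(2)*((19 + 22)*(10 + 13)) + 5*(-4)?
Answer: 843/5 ≈ 168.60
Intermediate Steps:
I(q) = ⅕ (I(q) = 1/5 = ⅕)
I(2)*((19 + 22)*(10 + 13)) + 5*(-4) = ((19 + 22)*(10 + 13))/5 + 5*(-4) = (41*23)/5 - 20 = (⅕)*943 - 20 = 943/5 - 20 = 843/5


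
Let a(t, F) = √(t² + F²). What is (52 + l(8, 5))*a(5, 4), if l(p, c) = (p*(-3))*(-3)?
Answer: 124*√41 ≈ 793.99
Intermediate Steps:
l(p, c) = 9*p (l(p, c) = -3*p*(-3) = 9*p)
a(t, F) = √(F² + t²)
(52 + l(8, 5))*a(5, 4) = (52 + 9*8)*√(4² + 5²) = (52 + 72)*√(16 + 25) = 124*√41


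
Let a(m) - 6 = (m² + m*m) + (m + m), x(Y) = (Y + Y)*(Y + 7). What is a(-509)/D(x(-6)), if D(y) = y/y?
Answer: 517150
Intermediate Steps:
x(Y) = 2*Y*(7 + Y) (x(Y) = (2*Y)*(7 + Y) = 2*Y*(7 + Y))
a(m) = 6 + 2*m + 2*m² (a(m) = 6 + ((m² + m*m) + (m + m)) = 6 + ((m² + m²) + 2*m) = 6 + (2*m² + 2*m) = 6 + (2*m + 2*m²) = 6 + 2*m + 2*m²)
D(y) = 1
a(-509)/D(x(-6)) = (6 + 2*(-509) + 2*(-509)²)/1 = (6 - 1018 + 2*259081)*1 = (6 - 1018 + 518162)*1 = 517150*1 = 517150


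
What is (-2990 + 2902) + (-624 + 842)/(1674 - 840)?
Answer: -36587/417 ≈ -87.739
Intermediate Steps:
(-2990 + 2902) + (-624 + 842)/(1674 - 840) = -88 + 218/834 = -88 + 218*(1/834) = -88 + 109/417 = -36587/417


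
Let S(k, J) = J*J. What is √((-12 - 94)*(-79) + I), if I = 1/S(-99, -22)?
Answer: √4053017/22 ≈ 91.510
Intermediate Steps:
S(k, J) = J²
I = 1/484 (I = 1/((-22)²) = 1/484 ≈ 0.0020661)
√((-12 - 94)*(-79) + I) = √((-12 - 94)*(-79) + 1/484) = √(-106*(-79) + 1/484) = √(8374 + 1/484) = √(4053017/484) = √4053017/22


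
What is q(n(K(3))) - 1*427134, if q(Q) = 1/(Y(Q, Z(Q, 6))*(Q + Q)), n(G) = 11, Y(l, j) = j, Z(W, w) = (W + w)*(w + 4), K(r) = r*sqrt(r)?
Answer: -1597481159/3740 ≈ -4.2713e+5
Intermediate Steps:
K(r) = r**(3/2)
Z(W, w) = (4 + w)*(W + w) (Z(W, w) = (W + w)*(4 + w) = (4 + w)*(W + w))
q(Q) = 1/(2*Q*(60 + 10*Q)) (q(Q) = 1/((6**2 + 4*Q + 4*6 + Q*6)*(Q + Q)) = 1/((36 + 4*Q + 24 + 6*Q)*(2*Q)) = 1/((60 + 10*Q)*(2*Q)) = 1/(2*Q*(60 + 10*Q)))
q(n(K(3))) - 1*427134 = (1/20)/(11*(6 + 11)) - 1*427134 = (1/20)*(1/11)/17 - 427134 = (1/20)*(1/11)*(1/17) - 427134 = 1/3740 - 427134 = -1597481159/3740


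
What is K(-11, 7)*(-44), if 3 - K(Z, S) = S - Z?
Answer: 660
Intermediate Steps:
K(Z, S) = 3 + Z - S (K(Z, S) = 3 - (S - Z) = 3 + (Z - S) = 3 + Z - S)
K(-11, 7)*(-44) = (3 - 11 - 1*7)*(-44) = (3 - 11 - 7)*(-44) = -15*(-44) = 660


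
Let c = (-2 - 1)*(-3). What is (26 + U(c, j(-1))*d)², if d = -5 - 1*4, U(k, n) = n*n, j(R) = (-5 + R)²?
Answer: 135443044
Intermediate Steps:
c = 9 (c = -3*(-3) = 9)
U(k, n) = n²
d = -9 (d = -5 - 4 = -9)
(26 + U(c, j(-1))*d)² = (26 + ((-5 - 1)²)²*(-9))² = (26 + ((-6)²)²*(-9))² = (26 + 36²*(-9))² = (26 + 1296*(-9))² = (26 - 11664)² = (-11638)² = 135443044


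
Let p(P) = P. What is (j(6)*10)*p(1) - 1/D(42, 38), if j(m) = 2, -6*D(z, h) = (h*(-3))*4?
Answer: 1519/76 ≈ 19.987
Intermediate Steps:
D(z, h) = 2*h (D(z, h) = -h*(-3)*4/6 = -(-3*h)*4/6 = -(-2)*h = 2*h)
(j(6)*10)*p(1) - 1/D(42, 38) = (2*10)*1 - 1/(2*38) = 20*1 - 1/76 = 20 - 1*1/76 = 20 - 1/76 = 1519/76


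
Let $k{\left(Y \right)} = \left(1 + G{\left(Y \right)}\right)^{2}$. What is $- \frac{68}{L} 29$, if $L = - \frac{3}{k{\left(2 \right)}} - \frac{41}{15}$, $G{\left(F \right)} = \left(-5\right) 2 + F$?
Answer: $\frac{724710}{1027} \approx 705.66$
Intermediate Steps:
$G{\left(F \right)} = -10 + F$
$k{\left(Y \right)} = \left(-9 + Y\right)^{2}$ ($k{\left(Y \right)} = \left(1 + \left(-10 + Y\right)\right)^{2} = \left(-9 + Y\right)^{2}$)
$L = - \frac{2054}{735}$ ($L = - \frac{3}{\left(-9 + 2\right)^{2}} - \frac{41}{15} = - \frac{3}{\left(-7\right)^{2}} - \frac{41}{15} = - \frac{3}{49} - \frac{41}{15} = - \frac{2054}{735} \approx -2.7946$)
$- \frac{68}{L} 29 = - \frac{68}{- \frac{2054}{735}} \cdot 29 = \left(-68\right) \left(- \frac{735}{2054}\right) 29 = \frac{24990}{1027} \cdot 29 = \frac{724710}{1027}$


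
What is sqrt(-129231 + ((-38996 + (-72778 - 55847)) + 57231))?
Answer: I*sqrt(239621) ≈ 489.51*I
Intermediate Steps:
sqrt(-129231 + ((-38996 + (-72778 - 55847)) + 57231)) = sqrt(-129231 + ((-38996 - 128625) + 57231)) = sqrt(-129231 + (-167621 + 57231)) = sqrt(-129231 - 110390) = sqrt(-239621) = I*sqrt(239621)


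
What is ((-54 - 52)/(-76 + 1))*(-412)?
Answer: -43672/75 ≈ -582.29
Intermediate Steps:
((-54 - 52)/(-76 + 1))*(-412) = -106/(-75)*(-412) = -106*(-1/75)*(-412) = (106/75)*(-412) = -43672/75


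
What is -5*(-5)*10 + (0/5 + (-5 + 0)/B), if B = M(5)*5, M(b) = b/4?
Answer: 1246/5 ≈ 249.20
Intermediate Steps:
M(b) = b/4 (M(b) = b*(1/4) = b/4)
B = 25/4 (B = ((1/4)*5)*5 = (5/4)*5 = 25/4 ≈ 6.2500)
-5*(-5)*10 + (0/5 + (-5 + 0)/B) = -5*(-5)*10 + (0/5 + (-5 + 0)/(25/4)) = 25*10 + (0*(1/5) - 5*4/25) = 250 + (0 - 4/5) = 250 - 4/5 = 1246/5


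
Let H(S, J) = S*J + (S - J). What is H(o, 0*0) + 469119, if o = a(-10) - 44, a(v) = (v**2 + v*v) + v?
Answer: 469265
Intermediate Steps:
a(v) = v + 2*v**2 (a(v) = (v**2 + v**2) + v = 2*v**2 + v = v + 2*v**2)
o = 146 (o = -10*(1 + 2*(-10)) - 44 = -10*(1 - 20) - 44 = -10*(-19) - 44 = 190 - 44 = 146)
H(S, J) = S - J + J*S (H(S, J) = J*S + (S - J) = S - J + J*S)
H(o, 0*0) + 469119 = (146 - 0*0 + (0*0)*146) + 469119 = (146 - 1*0 + 0*146) + 469119 = (146 + 0 + 0) + 469119 = 146 + 469119 = 469265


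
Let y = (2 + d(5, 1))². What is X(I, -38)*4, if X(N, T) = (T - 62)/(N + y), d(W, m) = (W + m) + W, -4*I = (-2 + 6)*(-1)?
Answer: -40/17 ≈ -2.3529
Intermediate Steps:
I = 1 (I = -(-2 + 6)*(-1)/4 = -(-1) = -¼*(-4) = 1)
d(W, m) = m + 2*W
y = 169 (y = (2 + (1 + 2*5))² = (2 + (1 + 10))² = (2 + 11)² = 13² = 169)
X(N, T) = (-62 + T)/(169 + N) (X(N, T) = (T - 62)/(N + 169) = (-62 + T)/(169 + N))
X(I, -38)*4 = ((-62 - 38)/(169 + 1))*4 = (-100/170)*4 = ((1/170)*(-100))*4 = -10/17*4 = -40/17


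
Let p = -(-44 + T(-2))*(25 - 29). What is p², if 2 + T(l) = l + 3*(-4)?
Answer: 57600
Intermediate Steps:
T(l) = -14 + l (T(l) = -2 + (l + 3*(-4)) = -2 + (l - 12) = -2 + (-12 + l) = -14 + l)
p = -240 (p = -(-44 + (-14 - 2))*(25 - 29) = -(-44 - 16)*(-4) = -(-60)*(-4) = -1*240 = -240)
p² = (-240)² = 57600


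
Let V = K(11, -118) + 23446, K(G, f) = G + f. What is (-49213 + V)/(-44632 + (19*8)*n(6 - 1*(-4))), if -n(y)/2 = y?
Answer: 12937/23836 ≈ 0.54275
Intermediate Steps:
n(y) = -2*y
V = 23339 (V = (11 - 118) + 23446 = -107 + 23446 = 23339)
(-49213 + V)/(-44632 + (19*8)*n(6 - 1*(-4))) = (-49213 + 23339)/(-44632 + (19*8)*(-2*(6 - 1*(-4)))) = -25874/(-44632 + 152*(-2*(6 + 4))) = -25874/(-44632 + 152*(-2*10)) = -25874/(-44632 + 152*(-20)) = -25874/(-44632 - 3040) = -25874/(-47672) = -25874*(-1/47672) = 12937/23836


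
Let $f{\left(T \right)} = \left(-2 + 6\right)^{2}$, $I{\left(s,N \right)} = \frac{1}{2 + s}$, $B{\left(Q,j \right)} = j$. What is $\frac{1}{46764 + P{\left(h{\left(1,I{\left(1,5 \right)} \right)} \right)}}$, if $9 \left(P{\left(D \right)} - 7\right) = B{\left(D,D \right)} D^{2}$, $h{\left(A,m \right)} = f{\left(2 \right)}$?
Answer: $\frac{9}{425035} \approx 2.1175 \cdot 10^{-5}$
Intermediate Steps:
$f{\left(T \right)} = 16$ ($f{\left(T \right)} = 4^{2} = 16$)
$h{\left(A,m \right)} = 16$
$P{\left(D \right)} = 7 + \frac{D^{3}}{9}$ ($P{\left(D \right)} = 7 + \frac{D D^{2}}{9} = 7 + \frac{D^{3}}{9}$)
$\frac{1}{46764 + P{\left(h{\left(1,I{\left(1,5 \right)} \right)} \right)}} = \frac{1}{46764 + \left(7 + \frac{16^{3}}{9}\right)} = \frac{1}{46764 + \left(7 + \frac{1}{9} \cdot 4096\right)} = \frac{1}{46764 + \left(7 + \frac{4096}{9}\right)} = \frac{1}{46764 + \frac{4159}{9}} = \frac{1}{\frac{425035}{9}} = \frac{9}{425035}$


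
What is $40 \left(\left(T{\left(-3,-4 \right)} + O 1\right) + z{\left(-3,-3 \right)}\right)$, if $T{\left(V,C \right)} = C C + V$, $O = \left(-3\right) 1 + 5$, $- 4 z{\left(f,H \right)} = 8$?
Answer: $520$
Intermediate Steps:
$z{\left(f,H \right)} = -2$ ($z{\left(f,H \right)} = \left(- \frac{1}{4}\right) 8 = -2$)
$O = 2$ ($O = -3 + 5 = 2$)
$T{\left(V,C \right)} = V + C^{2}$ ($T{\left(V,C \right)} = C^{2} + V = V + C^{2}$)
$40 \left(\left(T{\left(-3,-4 \right)} + O 1\right) + z{\left(-3,-3 \right)}\right) = 40 \left(\left(\left(-3 + \left(-4\right)^{2}\right) + 2 \cdot 1\right) - 2\right) = 40 \left(\left(\left(-3 + 16\right) + 2\right) - 2\right) = 40 \left(\left(13 + 2\right) - 2\right) = 40 \left(15 - 2\right) = 40 \cdot 13 = 520$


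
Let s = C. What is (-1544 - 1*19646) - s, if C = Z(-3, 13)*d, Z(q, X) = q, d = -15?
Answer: -21235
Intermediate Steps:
C = 45 (C = -3*(-15) = 45)
s = 45
(-1544 - 1*19646) - s = (-1544 - 1*19646) - 1*45 = (-1544 - 19646) - 45 = -21190 - 45 = -21235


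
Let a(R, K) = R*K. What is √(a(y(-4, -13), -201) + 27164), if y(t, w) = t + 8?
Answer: 2*√6590 ≈ 162.36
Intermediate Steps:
y(t, w) = 8 + t
a(R, K) = K*R
√(a(y(-4, -13), -201) + 27164) = √(-201*(8 - 4) + 27164) = √(-201*4 + 27164) = √(-804 + 27164) = √26360 = 2*√6590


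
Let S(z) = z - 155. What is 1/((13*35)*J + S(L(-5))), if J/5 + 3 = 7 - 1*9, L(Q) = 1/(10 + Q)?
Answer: -5/57649 ≈ -8.6732e-5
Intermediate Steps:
J = -25 (J = -15 + 5*(7 - 1*9) = -15 + 5*(7 - 9) = -15 + 5*(-2) = -15 - 10 = -25)
S(z) = -155 + z
1/((13*35)*J + S(L(-5))) = 1/((13*35)*(-25) + (-155 + 1/(10 - 5))) = 1/(455*(-25) + (-155 + 1/5)) = 1/(-11375 + (-155 + 1/5)) = 1/(-11375 - 774/5) = 1/(-57649/5) = -5/57649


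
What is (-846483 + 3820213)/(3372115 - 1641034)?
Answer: 2973730/1731081 ≈ 1.7178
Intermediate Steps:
(-846483 + 3820213)/(3372115 - 1641034) = 2973730/1731081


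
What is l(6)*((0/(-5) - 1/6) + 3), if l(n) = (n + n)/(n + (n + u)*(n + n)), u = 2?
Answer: ⅓ ≈ 0.33333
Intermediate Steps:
l(n) = 2*n/(n + 2*n*(2 + n)) (l(n) = (n + n)/(n + (n + 2)*(n + n)) = (2*n)/(n + (2 + n)*(2*n)) = (2*n)/(n + 2*n*(2 + n)) = 2*n/(n + 2*n*(2 + n)))
l(6)*((0/(-5) - 1/6) + 3) = (2/(5 + 2*6))*((0/(-5) - 1/6) + 3) = (2/(5 + 12))*((0*(-⅕) - 1*⅙) + 3) = (2/17)*((0 - ⅙) + 3) = (2*(1/17))*(-⅙ + 3) = (2/17)*(17/6) = ⅓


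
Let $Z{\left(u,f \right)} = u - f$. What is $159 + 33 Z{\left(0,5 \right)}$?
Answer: $-6$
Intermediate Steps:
$159 + 33 Z{\left(0,5 \right)} = 159 + 33 \left(0 - 5\right) = 159 + 33 \left(-5\right) = 159 - 165 = -6$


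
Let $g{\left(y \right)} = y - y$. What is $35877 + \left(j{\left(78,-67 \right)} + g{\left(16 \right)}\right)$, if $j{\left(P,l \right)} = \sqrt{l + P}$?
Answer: $35877 + \sqrt{11} \approx 35880.0$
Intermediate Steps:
$j{\left(P,l \right)} = \sqrt{P + l}$
$g{\left(y \right)} = 0$
$35877 + \left(j{\left(78,-67 \right)} + g{\left(16 \right)}\right) = 35877 + \left(\sqrt{78 - 67} + 0\right) = 35877 + \left(\sqrt{11} + 0\right) = 35877 + \sqrt{11}$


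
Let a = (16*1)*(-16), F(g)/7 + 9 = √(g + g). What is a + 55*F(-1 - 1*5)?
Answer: -3721 + 770*I*√3 ≈ -3721.0 + 1333.7*I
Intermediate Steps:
F(g) = -63 + 7*√2*√g (F(g) = -63 + 7*√(g + g) = -63 + 7*√(2*g) = -63 + 7*(√2*√g) = -63 + 7*√2*√g)
a = -256 (a = 16*(-16) = -256)
a + 55*F(-1 - 1*5) = -256 + 55*(-63 + 7*√2*√(-1 - 1*5)) = -256 + 55*(-63 + 7*√2*√(-1 - 5)) = -256 + 55*(-63 + 7*√2*√(-6)) = -256 + 55*(-63 + 7*√2*(I*√6)) = -256 + 55*(-63 + 14*I*√3) = -256 + (-3465 + 770*I*√3) = -3721 + 770*I*√3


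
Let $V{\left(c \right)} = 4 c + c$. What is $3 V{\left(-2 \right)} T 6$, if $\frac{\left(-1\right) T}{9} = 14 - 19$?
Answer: $-8100$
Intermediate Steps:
$T = 45$ ($T = - 9 \left(14 - 19\right) = \left(-9\right) \left(-5\right) = 45$)
$V{\left(c \right)} = 5 c$
$3 V{\left(-2 \right)} T 6 = 3 \cdot 5 \left(-2\right) 45 \cdot 6 = 3 \left(-10\right) 45 \cdot 6 = \left(-30\right) 45 \cdot 6 = \left(-1350\right) 6 = -8100$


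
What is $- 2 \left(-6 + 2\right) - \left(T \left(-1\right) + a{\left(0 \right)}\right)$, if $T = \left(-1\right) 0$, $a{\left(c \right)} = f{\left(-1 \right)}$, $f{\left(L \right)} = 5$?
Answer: $3$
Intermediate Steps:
$a{\left(c \right)} = 5$
$T = 0$
$- 2 \left(-6 + 2\right) - \left(T \left(-1\right) + a{\left(0 \right)}\right) = - 2 \left(-6 + 2\right) - \left(0 \left(-1\right) + 5\right) = \left(-2\right) \left(-4\right) - \left(0 + 5\right) = 8 - 5 = 3$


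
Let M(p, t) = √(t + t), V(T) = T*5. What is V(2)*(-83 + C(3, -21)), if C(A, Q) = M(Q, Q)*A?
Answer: -830 + 30*I*√42 ≈ -830.0 + 194.42*I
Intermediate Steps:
V(T) = 5*T
M(p, t) = √2*√t (M(p, t) = √(2*t) = √2*√t)
C(A, Q) = A*√2*√Q (C(A, Q) = (√2*√Q)*A = A*√2*√Q)
V(2)*(-83 + C(3, -21)) = (5*2)*(-83 + 3*√2*√(-21)) = 10*(-83 + 3*√2*(I*√21)) = 10*(-83 + 3*I*√42) = -830 + 30*I*√42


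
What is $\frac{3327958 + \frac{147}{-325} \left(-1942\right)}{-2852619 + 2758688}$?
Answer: $- \frac{1081871824}{30527575} \approx -35.439$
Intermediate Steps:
$\frac{3327958 + \frac{147}{-325} \left(-1942\right)}{-2852619 + 2758688} = \frac{3327958 + 147 \left(- \frac{1}{325}\right) \left(-1942\right)}{-93931} = \left(3327958 - - \frac{285474}{325}\right) \left(- \frac{1}{93931}\right) = \left(3327958 + \frac{285474}{325}\right) \left(- \frac{1}{93931}\right) = \frac{1081871824}{325} \left(- \frac{1}{93931}\right) = - \frac{1081871824}{30527575}$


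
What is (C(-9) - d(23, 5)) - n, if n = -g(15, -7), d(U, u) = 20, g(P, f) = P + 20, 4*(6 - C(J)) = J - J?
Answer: 21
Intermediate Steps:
C(J) = 6 (C(J) = 6 - (J - J)/4 = 6 - 1/4*0 = 6 + 0 = 6)
g(P, f) = 20 + P
n = -35 (n = -(20 + 15) = -1*35 = -35)
(C(-9) - d(23, 5)) - n = (6 - 1*20) - 1*(-35) = (6 - 20) + 35 = -14 + 35 = 21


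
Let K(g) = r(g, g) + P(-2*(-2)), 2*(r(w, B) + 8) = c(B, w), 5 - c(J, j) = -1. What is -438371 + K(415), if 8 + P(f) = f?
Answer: -438380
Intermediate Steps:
c(J, j) = 6 (c(J, j) = 5 - 1*(-1) = 5 + 1 = 6)
r(w, B) = -5 (r(w, B) = -8 + (1/2)*6 = -8 + 3 = -5)
P(f) = -8 + f
K(g) = -9 (K(g) = -5 + (-8 - 2*(-2)) = -5 + (-8 + 4) = -5 - 4 = -9)
-438371 + K(415) = -438371 - 9 = -438380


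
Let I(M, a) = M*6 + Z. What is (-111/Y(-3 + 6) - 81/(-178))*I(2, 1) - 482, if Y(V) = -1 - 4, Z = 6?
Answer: -33023/445 ≈ -74.209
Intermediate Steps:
Y(V) = -5
I(M, a) = 6 + 6*M (I(M, a) = M*6 + 6 = 6*M + 6 = 6 + 6*M)
(-111/Y(-3 + 6) - 81/(-178))*I(2, 1) - 482 = (-111/(-5) - 81/(-178))*(6 + 6*2) - 482 = (-111*(-1/5) - 81*(-1/178))*(6 + 12) - 482 = (111/5 + 81/178)*18 - 482 = (20163/890)*18 - 482 = 181467/445 - 482 = -33023/445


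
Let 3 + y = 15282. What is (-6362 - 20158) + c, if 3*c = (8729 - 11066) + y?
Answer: -22206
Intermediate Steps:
y = 15279 (y = -3 + 15282 = 15279)
c = 4314 (c = ((8729 - 11066) + 15279)/3 = (-2337 + 15279)/3 = (1/3)*12942 = 4314)
(-6362 - 20158) + c = (-6362 - 20158) + 4314 = -26520 + 4314 = -22206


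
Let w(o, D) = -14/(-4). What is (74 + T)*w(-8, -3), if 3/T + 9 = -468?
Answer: 82355/318 ≈ 258.98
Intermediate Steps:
T = -1/159 (T = 3/(-9 - 468) = 3/(-477) = 3*(-1/477) = -1/159 ≈ -0.0062893)
w(o, D) = 7/2 (w(o, D) = -14*(-¼) = 7/2)
(74 + T)*w(-8, -3) = (74 - 1/159)*(7/2) = (11765/159)*(7/2) = 82355/318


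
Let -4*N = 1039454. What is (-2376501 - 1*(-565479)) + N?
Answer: -4141771/2 ≈ -2.0709e+6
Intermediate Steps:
N = -519727/2 (N = -¼*1039454 = -519727/2 ≈ -2.5986e+5)
(-2376501 - 1*(-565479)) + N = (-2376501 - 1*(-565479)) - 519727/2 = (-2376501 + 565479) - 519727/2 = -1811022 - 519727/2 = -4141771/2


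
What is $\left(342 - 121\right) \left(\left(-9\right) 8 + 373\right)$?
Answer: $66521$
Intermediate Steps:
$\left(342 - 121\right) \left(\left(-9\right) 8 + 373\right) = 221 \left(-72 + 373\right) = 221 \cdot 301 = 66521$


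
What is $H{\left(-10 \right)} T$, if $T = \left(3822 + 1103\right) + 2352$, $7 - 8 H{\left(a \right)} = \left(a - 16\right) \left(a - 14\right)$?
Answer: $- \frac{4489909}{8} \approx -5.6124 \cdot 10^{5}$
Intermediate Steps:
$H{\left(a \right)} = \frac{7}{8} - \frac{\left(-16 + a\right) \left(-14 + a\right)}{8}$ ($H{\left(a \right)} = \frac{7}{8} - \frac{\left(a - 16\right) \left(a - 14\right)}{8} = \frac{7}{8} - \frac{\left(-16 + a\right) \left(-14 + a\right)}{8}$)
$T = 7277$ ($T = 4925 + 2352 = 7277$)
$H{\left(-10 \right)} T = \left(- \frac{217}{8} - \frac{\left(-10\right)^{2}}{8} + \frac{15}{4} \left(-10\right)\right) 7277 = \left(- \frac{217}{8} - \frac{25}{2} - \frac{75}{2}\right) 7277 = \left(- \frac{617}{8}\right) 7277 = - \frac{4489909}{8}$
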